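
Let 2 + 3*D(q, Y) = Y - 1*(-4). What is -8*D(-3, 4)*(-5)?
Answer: 80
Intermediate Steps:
D(q, Y) = 2/3 + Y/3 (D(q, Y) = -2/3 + (Y - 1*(-4))/3 = -2/3 + (Y + 4)/3 = -2/3 + (4 + Y)/3 = -2/3 + (4/3 + Y/3) = 2/3 + Y/3)
-8*D(-3, 4)*(-5) = -8*(2/3 + (1/3)*4)*(-5) = -8*(2/3 + 4/3)*(-5) = -8*2*(-5) = -16*(-5) = 80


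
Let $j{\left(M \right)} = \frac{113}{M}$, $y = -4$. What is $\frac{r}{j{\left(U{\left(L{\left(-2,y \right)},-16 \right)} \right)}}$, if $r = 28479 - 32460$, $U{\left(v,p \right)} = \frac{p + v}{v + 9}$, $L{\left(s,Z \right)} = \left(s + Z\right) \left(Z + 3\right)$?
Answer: $\frac{2654}{113} \approx 23.487$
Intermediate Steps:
$L{\left(s,Z \right)} = \left(3 + Z\right) \left(Z + s\right)$ ($L{\left(s,Z \right)} = \left(Z + s\right) \left(3 + Z\right) = \left(3 + Z\right) \left(Z + s\right)$)
$U{\left(v,p \right)} = \frac{p + v}{9 + v}$
$r = -3981$ ($r = 28479 - 32460 = -3981$)
$\frac{r}{j{\left(U{\left(L{\left(-2,y \right)},-16 \right)} \right)}} = - \frac{3981}{113 \frac{1}{\frac{1}{9 + \left(\left(-4\right)^{2} + 3 \left(-4\right) + 3 \left(-2\right) - -8\right)} \left(-16 + \left(\left(-4\right)^{2} + 3 \left(-4\right) + 3 \left(-2\right) - -8\right)\right)}} = - \frac{3981}{113 \frac{1}{\frac{1}{9 + \left(16 - 12 - 6 + 8\right)} \left(-16 + \left(16 - 12 - 6 + 8\right)\right)}} = - \frac{3981}{113 \frac{1}{\frac{1}{9 + 6} \left(-16 + 6\right)}} = - \frac{3981}{113 \frac{1}{\frac{1}{15} \left(-10\right)}} = - \frac{3981}{113 \frac{1}{- \frac{2}{3}}} = - \frac{3981}{113 \left(- \frac{3}{2}\right)} = - \frac{3981}{- \frac{339}{2}} = \left(-3981\right) \left(- \frac{2}{339}\right) = \frac{2654}{113}$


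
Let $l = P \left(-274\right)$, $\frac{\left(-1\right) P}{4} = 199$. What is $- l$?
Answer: $-218104$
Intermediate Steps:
$P = -796$ ($P = \left(-4\right) 199 = -796$)
$l = 218104$ ($l = \left(-796\right) \left(-274\right) = 218104$)
$- l = \left(-1\right) 218104 = -218104$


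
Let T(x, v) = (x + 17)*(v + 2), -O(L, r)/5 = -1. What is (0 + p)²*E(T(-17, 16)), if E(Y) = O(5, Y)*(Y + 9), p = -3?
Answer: 405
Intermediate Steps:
O(L, r) = 5 (O(L, r) = -5*(-1) = 5)
T(x, v) = (2 + v)*(17 + x) (T(x, v) = (17 + x)*(2 + v) = (2 + v)*(17 + x))
E(Y) = 45 + 5*Y (E(Y) = 5*(Y + 9) = 5*(9 + Y) = 45 + 5*Y)
(0 + p)²*E(T(-17, 16)) = (0 - 3)²*(45 + 5*(34 + 2*(-17) + 17*16 + 16*(-17))) = (-3)²*(45 + 5*(34 - 34 + 272 - 272)) = 9*(45 + 5*0) = 9*(45 + 0) = 9*45 = 405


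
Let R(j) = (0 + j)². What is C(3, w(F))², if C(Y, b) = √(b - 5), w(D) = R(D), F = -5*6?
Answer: 895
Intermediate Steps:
R(j) = j²
F = -30
w(D) = D²
C(Y, b) = √(-5 + b)
C(3, w(F))² = (√(-5 + (-30)²))² = (√(-5 + 900))² = (√895)² = 895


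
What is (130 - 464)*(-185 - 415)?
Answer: 200400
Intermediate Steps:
(130 - 464)*(-185 - 415) = -334*(-600) = 200400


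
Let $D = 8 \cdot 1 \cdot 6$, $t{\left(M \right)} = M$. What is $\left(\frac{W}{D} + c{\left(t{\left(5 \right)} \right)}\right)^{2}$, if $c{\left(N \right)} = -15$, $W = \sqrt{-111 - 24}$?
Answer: $\frac{\left(240 - i \sqrt{15}\right)^{2}}{256} \approx 224.94 - 7.2618 i$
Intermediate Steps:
$W = 3 i \sqrt{15}$ ($W = \sqrt{-135} = 3 i \sqrt{15} \approx 11.619 i$)
$D = 48$ ($D = 8 \cdot 6 = 48$)
$\left(\frac{W}{D} + c{\left(t{\left(5 \right)} \right)}\right)^{2} = \left(\frac{3 i \sqrt{15}}{48} - 15\right)^{2} = \left(3 i \sqrt{15} \cdot \frac{1}{48} - 15\right)^{2} = \left(\frac{i \sqrt{15}}{16} - 15\right)^{2} = \left(-15 + \frac{i \sqrt{15}}{16}\right)^{2}$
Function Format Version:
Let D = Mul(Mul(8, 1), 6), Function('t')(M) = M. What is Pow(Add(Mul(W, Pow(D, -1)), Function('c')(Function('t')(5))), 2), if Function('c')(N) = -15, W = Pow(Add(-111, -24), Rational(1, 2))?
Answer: Mul(Rational(1, 256), Pow(Add(240, Mul(-1, I, Pow(15, Rational(1, 2)))), 2)) ≈ Add(224.94, Mul(-7.2618, I))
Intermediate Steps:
W = Mul(3, I, Pow(15, Rational(1, 2))) (W = Pow(-135, Rational(1, 2)) = Mul(3, I, Pow(15, Rational(1, 2))) ≈ Mul(11.619, I))
D = 48 (D = Mul(8, 6) = 48)
Pow(Add(Mul(W, Pow(D, -1)), Function('c')(Function('t')(5))), 2) = Pow(Add(Mul(Mul(3, I, Pow(15, Rational(1, 2))), Pow(48, -1)), -15), 2) = Pow(Add(Mul(Mul(3, I, Pow(15, Rational(1, 2))), Rational(1, 48)), -15), 2) = Pow(Add(Mul(Rational(1, 16), I, Pow(15, Rational(1, 2))), -15), 2) = Pow(Add(-15, Mul(Rational(1, 16), I, Pow(15, Rational(1, 2)))), 2)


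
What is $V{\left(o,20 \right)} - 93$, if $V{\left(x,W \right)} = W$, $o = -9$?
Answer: $-73$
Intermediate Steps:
$V{\left(o,20 \right)} - 93 = 20 - 93 = -73$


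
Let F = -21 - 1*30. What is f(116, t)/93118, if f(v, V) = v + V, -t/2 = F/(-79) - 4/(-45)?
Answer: 203579/165517245 ≈ 0.0012300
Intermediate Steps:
F = -51 (F = -21 - 30 = -51)
t = -5222/3555 (t = -2*(-51/(-79) - 4/(-45)) = -2*(-51*(-1/79) - 4*(-1/45)) = -2*(51/79 + 4/45) = -2*2611/3555 = -5222/3555 ≈ -1.4689)
f(v, V) = V + v
f(116, t)/93118 = (-5222/3555 + 116)/93118 = (407158/3555)*(1/93118) = 203579/165517245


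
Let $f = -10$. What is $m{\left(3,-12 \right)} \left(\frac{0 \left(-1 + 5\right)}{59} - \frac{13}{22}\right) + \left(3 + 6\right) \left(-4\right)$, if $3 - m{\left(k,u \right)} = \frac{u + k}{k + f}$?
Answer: $- \frac{2850}{77} \approx -37.013$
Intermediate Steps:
$m{\left(k,u \right)} = 3 - \frac{k + u}{-10 + k}$ ($m{\left(k,u \right)} = 3 - \frac{u + k}{k - 10} = 3 - \frac{k + u}{-10 + k}$)
$m{\left(3,-12 \right)} \left(\frac{0 \left(-1 + 5\right)}{59} - \frac{13}{22}\right) + \left(3 + 6\right) \left(-4\right) = \frac{-30 - -12 + 2 \cdot 3}{-10 + 3} \left(\frac{0 \left(-1 + 5\right)}{59} - \frac{13}{22}\right) + \left(3 + 6\right) \left(-4\right) = \frac{-30 + 12 + 6}{-7} \left(0 \cdot 4 \cdot \frac{1}{59} - \frac{13}{22}\right) + 9 \left(-4\right) = \left(- \frac{1}{7}\right) \left(-12\right) \left(0 \cdot \frac{1}{59} - \frac{13}{22}\right) - 36 = \frac{12 \left(0 - \frac{13}{22}\right)}{7} - 36 = \frac{12}{7} \left(- \frac{13}{22}\right) - 36 = - \frac{78}{77} - 36 = - \frac{2850}{77}$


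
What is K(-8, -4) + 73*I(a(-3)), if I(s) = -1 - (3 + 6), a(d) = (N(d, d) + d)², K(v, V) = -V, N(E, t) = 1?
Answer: -726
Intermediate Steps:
a(d) = (1 + d)²
I(s) = -10 (I(s) = -1 - 1*9 = -1 - 9 = -10)
K(-8, -4) + 73*I(a(-3)) = -1*(-4) + 73*(-10) = 4 - 730 = -726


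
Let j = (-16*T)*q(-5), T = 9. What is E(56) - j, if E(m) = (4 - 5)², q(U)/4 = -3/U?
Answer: 1733/5 ≈ 346.60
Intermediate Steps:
q(U) = -12/U (q(U) = 4*(-3/U) = -12/U)
E(m) = 1 (E(m) = (-1)² = 1)
j = -1728/5 (j = (-16*9)*(-12/(-5)) = -(-1728)*(-1)/5 = -144*12/5 = -1728/5 ≈ -345.60)
E(56) - j = 1 - 1*(-1728/5) = 1 + 1728/5 = 1733/5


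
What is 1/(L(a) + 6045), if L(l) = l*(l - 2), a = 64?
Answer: 1/10013 ≈ 9.9870e-5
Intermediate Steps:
L(l) = l*(-2 + l)
1/(L(a) + 6045) = 1/(64*(-2 + 64) + 6045) = 1/(64*62 + 6045) = 1/(3968 + 6045) = 1/10013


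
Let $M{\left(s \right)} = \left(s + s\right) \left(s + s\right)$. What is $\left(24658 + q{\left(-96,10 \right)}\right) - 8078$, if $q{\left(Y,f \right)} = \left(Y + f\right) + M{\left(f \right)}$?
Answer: $16894$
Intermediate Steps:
$M{\left(s \right)} = 4 s^{2}$ ($M{\left(s \right)} = 2 s 2 s = 4 s^{2}$)
$q{\left(Y,f \right)} = Y + f + 4 f^{2}$ ($q{\left(Y,f \right)} = \left(Y + f\right) + 4 f^{2} = Y + f + 4 f^{2}$)
$\left(24658 + q{\left(-96,10 \right)}\right) - 8078 = \left(24658 + \left(-96 + 10 + 4 \cdot 10^{2}\right)\right) - 8078 = \left(24658 + \left(-96 + 10 + 4 \cdot 100\right)\right) - 8078 = \left(24658 + \left(-96 + 10 + 400\right)\right) - 8078 = \left(24658 + 314\right) - 8078 = 24972 - 8078 = 16894$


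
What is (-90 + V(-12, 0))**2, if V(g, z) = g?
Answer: 10404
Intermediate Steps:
(-90 + V(-12, 0))**2 = (-90 - 12)**2 = (-102)**2 = 10404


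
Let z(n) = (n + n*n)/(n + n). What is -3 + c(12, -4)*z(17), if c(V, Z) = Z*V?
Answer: -435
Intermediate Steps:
c(V, Z) = V*Z
z(n) = (n + n²)/(2*n) (z(n) = (n + n²)/((2*n)) = (n + n²)*(1/(2*n)) = (n + n²)/(2*n))
-3 + c(12, -4)*z(17) = -3 + (12*(-4))*(½ + (½)*17) = -3 - 48*(½ + 17/2) = -3 - 48*9 = -3 - 432 = -435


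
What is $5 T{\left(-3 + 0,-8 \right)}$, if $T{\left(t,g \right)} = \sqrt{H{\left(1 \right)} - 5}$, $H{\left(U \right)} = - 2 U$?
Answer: $5 i \sqrt{7} \approx 13.229 i$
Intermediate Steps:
$T{\left(t,g \right)} = i \sqrt{7}$ ($T{\left(t,g \right)} = \sqrt{\left(-2\right) 1 - 5} = \sqrt{-2 - 5} = \sqrt{-7} = i \sqrt{7}$)
$5 T{\left(-3 + 0,-8 \right)} = 5 i \sqrt{7}$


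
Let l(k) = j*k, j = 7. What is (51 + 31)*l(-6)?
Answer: -3444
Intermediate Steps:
l(k) = 7*k
(51 + 31)*l(-6) = (51 + 31)*(7*(-6)) = 82*(-42) = -3444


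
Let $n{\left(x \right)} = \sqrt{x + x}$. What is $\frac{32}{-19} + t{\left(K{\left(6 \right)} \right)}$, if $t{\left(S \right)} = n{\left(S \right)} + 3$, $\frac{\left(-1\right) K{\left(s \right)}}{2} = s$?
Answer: $\frac{25}{19} + 2 i \sqrt{6} \approx 1.3158 + 4.899 i$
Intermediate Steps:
$K{\left(s \right)} = - 2 s$
$n{\left(x \right)} = \sqrt{2} \sqrt{x}$ ($n{\left(x \right)} = \sqrt{2 x} = \sqrt{2} \sqrt{x}$)
$t{\left(S \right)} = 3 + \sqrt{2} \sqrt{S}$ ($t{\left(S \right)} = \sqrt{2} \sqrt{S} + 3 = 3 + \sqrt{2} \sqrt{S}$)
$\frac{32}{-19} + t{\left(K{\left(6 \right)} \right)} = \frac{32}{-19} + \left(3 + \sqrt{2} \sqrt{\left(-2\right) 6}\right) = 32 \left(- \frac{1}{19}\right) + \left(3 + \sqrt{2} \sqrt{-12}\right) = - \frac{32}{19} + \left(3 + \sqrt{2} \cdot 2 i \sqrt{3}\right) = - \frac{32}{19} + \left(3 + 2 i \sqrt{6}\right) = \frac{25}{19} + 2 i \sqrt{6}$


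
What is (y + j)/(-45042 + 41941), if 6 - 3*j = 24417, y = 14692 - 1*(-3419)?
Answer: -9974/3101 ≈ -3.2164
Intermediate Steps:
y = 18111 (y = 14692 + 3419 = 18111)
j = -8137 (j = 2 - ⅓*24417 = 2 - 8139 = -8137)
(y + j)/(-45042 + 41941) = (18111 - 8137)/(-45042 + 41941) = 9974/(-3101) = 9974*(-1/3101) = -9974/3101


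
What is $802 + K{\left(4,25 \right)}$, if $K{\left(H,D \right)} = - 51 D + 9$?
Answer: $-464$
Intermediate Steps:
$K{\left(H,D \right)} = 9 - 51 D$
$802 + K{\left(4,25 \right)} = 802 + \left(9 - 1275\right) = 802 - 1266 = -464$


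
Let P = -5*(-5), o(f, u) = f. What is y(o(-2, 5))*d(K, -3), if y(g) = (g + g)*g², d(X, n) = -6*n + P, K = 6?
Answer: -688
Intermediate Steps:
P = 25
d(X, n) = 25 - 6*n (d(X, n) = -6*n + 25 = 25 - 6*n)
y(g) = 2*g³ (y(g) = (2*g)*g² = 2*g³)
y(o(-2, 5))*d(K, -3) = (2*(-2)³)*(25 - 6*(-3)) = (2*(-8))*(25 + 18) = -16*43 = -688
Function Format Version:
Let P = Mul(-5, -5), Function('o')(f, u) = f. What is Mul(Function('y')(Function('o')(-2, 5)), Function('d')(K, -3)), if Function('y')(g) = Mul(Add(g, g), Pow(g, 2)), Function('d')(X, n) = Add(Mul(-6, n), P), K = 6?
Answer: -688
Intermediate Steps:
P = 25
Function('d')(X, n) = Add(25, Mul(-6, n)) (Function('d')(X, n) = Add(Mul(-6, n), 25) = Add(25, Mul(-6, n)))
Function('y')(g) = Mul(2, Pow(g, 3)) (Function('y')(g) = Mul(Mul(2, g), Pow(g, 2)) = Mul(2, Pow(g, 3)))
Mul(Function('y')(Function('o')(-2, 5)), Function('d')(K, -3)) = Mul(Mul(2, Pow(-2, 3)), Add(25, Mul(-6, -3))) = Mul(Mul(2, -8), Add(25, 18)) = Mul(-16, 43) = -688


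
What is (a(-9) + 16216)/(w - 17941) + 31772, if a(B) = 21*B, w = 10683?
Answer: 230585149/7258 ≈ 31770.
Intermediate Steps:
(a(-9) + 16216)/(w - 17941) + 31772 = (21*(-9) + 16216)/(10683 - 17941) + 31772 = (-189 + 16216)/(-7258) + 31772 = 16027*(-1/7258) + 31772 = -16027/7258 + 31772 = 230585149/7258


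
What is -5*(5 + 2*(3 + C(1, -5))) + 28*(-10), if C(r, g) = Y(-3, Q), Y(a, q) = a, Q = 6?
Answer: -305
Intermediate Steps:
C(r, g) = -3
-5*(5 + 2*(3 + C(1, -5))) + 28*(-10) = -5*(5 + 2*(3 - 3)) + 28*(-10) = -5*(5 + 2*0) - 280 = -5*(5 + 0) - 280 = -5*5 - 280 = -25 - 280 = -305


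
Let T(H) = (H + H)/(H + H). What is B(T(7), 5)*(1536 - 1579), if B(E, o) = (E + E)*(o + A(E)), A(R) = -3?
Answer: -172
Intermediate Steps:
T(H) = 1 (T(H) = (2*H)/((2*H)) = (2*H)*(1/(2*H)) = 1)
B(E, o) = 2*E*(-3 + o) (B(E, o) = (E + E)*(o - 3) = (2*E)*(-3 + o) = 2*E*(-3 + o))
B(T(7), 5)*(1536 - 1579) = (2*1*(-3 + 5))*(1536 - 1579) = (2*1*2)*(-43) = 4*(-43) = -172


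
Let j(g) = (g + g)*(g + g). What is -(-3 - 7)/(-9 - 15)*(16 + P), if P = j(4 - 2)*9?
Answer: -200/3 ≈ -66.667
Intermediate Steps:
j(g) = 4*g² (j(g) = (2*g)*(2*g) = 4*g²)
P = 144 (P = (4*(4 - 2)²)*9 = (4*2²)*9 = (4*4)*9 = 16*9 = 144)
-(-3 - 7)/(-9 - 15)*(16 + P) = -(-3 - 7)/(-9 - 15)*(16 + 144) = -(-10/(-24))*160 = -(-10*(-1/24))*160 = -5*160/12 = -1*200/3 = -200/3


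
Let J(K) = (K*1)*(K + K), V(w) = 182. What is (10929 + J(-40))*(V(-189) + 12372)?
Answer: 177375466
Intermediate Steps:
J(K) = 2*K² (J(K) = K*(2*K) = 2*K²)
(10929 + J(-40))*(V(-189) + 12372) = (10929 + 2*(-40)²)*(182 + 12372) = (10929 + 2*1600)*12554 = (10929 + 3200)*12554 = 14129*12554 = 177375466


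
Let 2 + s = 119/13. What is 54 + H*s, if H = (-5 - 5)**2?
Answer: 10002/13 ≈ 769.38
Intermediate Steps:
s = 93/13 (s = -2 + 119/13 = 93/13 ≈ 7.1538)
H = 100 (H = (-10)**2 = 100)
54 + H*s = 54 + 100*(93/13) = 54 + 9300/13 = 10002/13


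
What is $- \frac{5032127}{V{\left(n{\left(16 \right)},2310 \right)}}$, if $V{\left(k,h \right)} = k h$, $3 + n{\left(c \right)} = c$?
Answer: $- \frac{5032127}{30030} \approx -167.57$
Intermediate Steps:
$n{\left(c \right)} = -3 + c$
$V{\left(k,h \right)} = h k$
$- \frac{5032127}{V{\left(n{\left(16 \right)},2310 \right)}} = - \frac{5032127}{2310 \left(-3 + 16\right)} = - \frac{5032127}{2310 \cdot 13} = - \frac{5032127}{30030}$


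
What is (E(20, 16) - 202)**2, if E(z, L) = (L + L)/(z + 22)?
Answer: 17859076/441 ≈ 40497.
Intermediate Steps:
E(z, L) = 2*L/(22 + z) (E(z, L) = (2*L)/(22 + z) = 2*L/(22 + z))
(E(20, 16) - 202)**2 = (2*16/(22 + 20) - 202)**2 = (2*16/42 - 202)**2 = (2*16*(1/42) - 202)**2 = (16/21 - 202)**2 = (-4226/21)**2 = 17859076/441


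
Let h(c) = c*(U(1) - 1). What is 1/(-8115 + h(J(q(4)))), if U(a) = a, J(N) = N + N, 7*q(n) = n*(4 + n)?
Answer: -1/8115 ≈ -0.00012323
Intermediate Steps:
q(n) = n*(4 + n)/7 (q(n) = (n*(4 + n))/7 = n*(4 + n)/7)
J(N) = 2*N
h(c) = 0 (h(c) = c*(1 - 1) = c*0 = 0)
1/(-8115 + h(J(q(4)))) = 1/(-8115 + 0) = 1/(-8115) = -1/8115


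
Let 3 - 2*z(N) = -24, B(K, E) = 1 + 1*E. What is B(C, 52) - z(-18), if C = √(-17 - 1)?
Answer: 79/2 ≈ 39.500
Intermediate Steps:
C = 3*I*√2 (C = √(-18) = 3*I*√2 ≈ 4.2426*I)
B(K, E) = 1 + E
z(N) = 27/2 (z(N) = 3/2 - ½*(-24) = 3/2 + 12 = 27/2)
B(C, 52) - z(-18) = (1 + 52) - 1*27/2 = 53 - 27/2 = 79/2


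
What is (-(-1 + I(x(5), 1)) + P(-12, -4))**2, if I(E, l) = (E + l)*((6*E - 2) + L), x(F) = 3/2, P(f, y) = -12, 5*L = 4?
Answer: 3721/4 ≈ 930.25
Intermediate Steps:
L = 4/5 (L = (1/5)*4 = 4/5 ≈ 0.80000)
x(F) = 3/2 (x(F) = 3*(1/2) = 3/2)
I(E, l) = (-6/5 + 6*E)*(E + l) (I(E, l) = (E + l)*((6*E - 2) + 4/5) = (E + l)*((-2 + 6*E) + 4/5) = (E + l)*(-6/5 + 6*E) = (-6/5 + 6*E)*(E + l))
(-(-1 + I(x(5), 1)) + P(-12, -4))**2 = (-(-1 + (6*(3/2)**2 - 6/5*3/2 - 6/5*1 + 6*(3/2)*1)) - 12)**2 = (-(-1 + (6*(9/4) - 9/5 - 6/5 + 9)) - 12)**2 = (-(-1 + (27/2 - 9/5 - 6/5 + 9)) - 12)**2 = (-(-1 + 39/2) - 12)**2 = (-1*37/2 - 12)**2 = (-37/2 - 12)**2 = (-61/2)**2 = 3721/4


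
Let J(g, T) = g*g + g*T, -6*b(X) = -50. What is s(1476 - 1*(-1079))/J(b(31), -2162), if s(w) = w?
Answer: -657/4615 ≈ -0.14236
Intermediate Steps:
b(X) = 25/3 (b(X) = -⅙*(-50) = 25/3)
J(g, T) = g² + T*g
s(1476 - 1*(-1079))/J(b(31), -2162) = (1476 - 1*(-1079))/((25*(-2162 + 25/3)/3)) = (1476 + 1079)/(((25/3)*(-6461/3))) = 2555/(-161525/9) = 2555*(-9/161525) = -657/4615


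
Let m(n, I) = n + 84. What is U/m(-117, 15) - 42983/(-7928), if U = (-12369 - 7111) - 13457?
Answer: 87514325/87208 ≈ 1003.5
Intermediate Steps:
U = -32937 (U = -19480 - 13457 = -32937)
m(n, I) = 84 + n
U/m(-117, 15) - 42983/(-7928) = -32937/(84 - 117) - 42983/(-7928) = -32937/(-33) - 42983*(-1/7928) = -32937*(-1/33) + 42983/7928 = 10979/11 + 42983/7928 = 87514325/87208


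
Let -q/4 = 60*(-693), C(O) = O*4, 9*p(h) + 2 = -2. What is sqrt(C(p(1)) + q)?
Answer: 4*sqrt(93554)/3 ≈ 407.82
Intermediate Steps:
p(h) = -4/9 (p(h) = -2/9 + (1/9)*(-2) = -2/9 - 2/9 = -4/9)
C(O) = 4*O
q = 166320 (q = -240*(-693) = -4*(-41580) = 166320)
sqrt(C(p(1)) + q) = sqrt(4*(-4/9) + 166320) = sqrt(-16/9 + 166320) = sqrt(1496864/9) = 4*sqrt(93554)/3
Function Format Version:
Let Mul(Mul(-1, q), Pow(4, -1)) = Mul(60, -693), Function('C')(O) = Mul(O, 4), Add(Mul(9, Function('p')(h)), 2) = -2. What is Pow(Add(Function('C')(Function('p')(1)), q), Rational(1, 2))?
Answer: Mul(Rational(4, 3), Pow(93554, Rational(1, 2))) ≈ 407.82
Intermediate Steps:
Function('p')(h) = Rational(-4, 9) (Function('p')(h) = Add(Rational(-2, 9), Mul(Rational(1, 9), -2)) = Add(Rational(-2, 9), Rational(-2, 9)) = Rational(-4, 9))
Function('C')(O) = Mul(4, O)
q = 166320 (q = Mul(-4, Mul(60, -693)) = Mul(-4, -41580) = 166320)
Pow(Add(Function('C')(Function('p')(1)), q), Rational(1, 2)) = Pow(Add(Mul(4, Rational(-4, 9)), 166320), Rational(1, 2)) = Pow(Add(Rational(-16, 9), 166320), Rational(1, 2)) = Pow(Rational(1496864, 9), Rational(1, 2)) = Mul(Rational(4, 3), Pow(93554, Rational(1, 2)))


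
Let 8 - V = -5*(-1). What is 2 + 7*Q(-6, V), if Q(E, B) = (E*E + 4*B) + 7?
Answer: 387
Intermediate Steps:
V = 3 (V = 8 - (-5)*(-1) = 8 - 1*5 = 8 - 5 = 3)
Q(E, B) = 7 + E² + 4*B (Q(E, B) = (E² + 4*B) + 7 = 7 + E² + 4*B)
2 + 7*Q(-6, V) = 2 + 7*(7 + (-6)² + 4*3) = 2 + 7*(7 + 36 + 12) = 2 + 7*55 = 2 + 385 = 387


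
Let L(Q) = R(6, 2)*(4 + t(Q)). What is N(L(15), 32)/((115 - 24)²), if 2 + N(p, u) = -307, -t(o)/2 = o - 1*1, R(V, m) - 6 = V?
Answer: -309/8281 ≈ -0.037314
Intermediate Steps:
R(V, m) = 6 + V
t(o) = 2 - 2*o (t(o) = -2*(o - 1*1) = -2*(o - 1) = -2*(-1 + o) = 2 - 2*o)
L(Q) = 72 - 24*Q (L(Q) = (6 + 6)*(4 + (2 - 2*Q)) = 12*(6 - 2*Q) = 72 - 24*Q)
N(p, u) = -309 (N(p, u) = -2 - 307 = -309)
N(L(15), 32)/((115 - 24)²) = -309/(115 - 24)² = -309/(91²) = -309/8281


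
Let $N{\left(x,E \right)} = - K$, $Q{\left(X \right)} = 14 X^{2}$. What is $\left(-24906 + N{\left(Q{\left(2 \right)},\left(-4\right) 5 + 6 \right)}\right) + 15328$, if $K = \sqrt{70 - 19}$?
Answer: $-9578 - \sqrt{51} \approx -9585.1$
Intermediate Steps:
$K = \sqrt{51} \approx 7.1414$
$N{\left(x,E \right)} = - \sqrt{51}$
$\left(-24906 + N{\left(Q{\left(2 \right)},\left(-4\right) 5 + 6 \right)}\right) + 15328 = \left(-24906 - \sqrt{51}\right) + 15328 = -9578 - \sqrt{51}$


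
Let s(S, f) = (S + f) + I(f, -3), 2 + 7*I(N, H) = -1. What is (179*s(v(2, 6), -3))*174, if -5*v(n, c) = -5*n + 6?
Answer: -2865432/35 ≈ -81870.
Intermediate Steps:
I(N, H) = -3/7 (I(N, H) = -2/7 + (1/7)*(-1) = -2/7 - 1/7 = -3/7)
v(n, c) = -6/5 + n (v(n, c) = -(-5*n + 6)/5 = -(6 - 5*n)/5 = -6/5 + n)
s(S, f) = -3/7 + S + f (s(S, f) = (S + f) - 3/7 = -3/7 + S + f)
(179*s(v(2, 6), -3))*174 = (179*(-3/7 + (-6/5 + 2) - 3))*174 = (179*(-3/7 + 4/5 - 3))*174 = (179*(-92/35))*174 = -16468/35*174 = -2865432/35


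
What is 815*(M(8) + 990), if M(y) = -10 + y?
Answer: 805220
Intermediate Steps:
815*(M(8) + 990) = 815*((-10 + 8) + 990) = 815*(-2 + 990) = 815*988 = 805220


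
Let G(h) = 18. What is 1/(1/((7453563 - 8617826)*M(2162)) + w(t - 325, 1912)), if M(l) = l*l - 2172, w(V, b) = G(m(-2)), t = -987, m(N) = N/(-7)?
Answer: 5439520562936/97911370132847 ≈ 0.055556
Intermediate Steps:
m(N) = -N/7 (m(N) = N*(-1/7) = -N/7)
w(V, b) = 18
M(l) = -2172 + l**2 (M(l) = l**2 - 2172 = -2172 + l**2)
1/(1/((7453563 - 8617826)*M(2162)) + w(t - 325, 1912)) = 1/(1/((7453563 - 8617826)*(-2172 + 2162**2)) + 18) = 1/(1/((-1164263)*(-2172 + 4674244)) + 18) = 1/(-1/1164263/4672072 + 18) = 1/(-1/1164263*1/4672072 + 18) = 1/(-1/5439520562936 + 18) = 1/(97911370132847/5439520562936) = 5439520562936/97911370132847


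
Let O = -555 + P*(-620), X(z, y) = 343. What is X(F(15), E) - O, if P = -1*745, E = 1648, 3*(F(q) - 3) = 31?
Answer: -461002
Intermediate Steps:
F(q) = 40/3 (F(q) = 3 + (1/3)*31 = 3 + 31/3 = 40/3)
P = -745
O = 461345 (O = -555 - 745*(-620) = -555 + 461900 = 461345)
X(F(15), E) - O = 343 - 1*461345 = 343 - 461345 = -461002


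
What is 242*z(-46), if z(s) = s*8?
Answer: -89056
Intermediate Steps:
z(s) = 8*s
242*z(-46) = 242*(8*(-46)) = 242*(-368) = -89056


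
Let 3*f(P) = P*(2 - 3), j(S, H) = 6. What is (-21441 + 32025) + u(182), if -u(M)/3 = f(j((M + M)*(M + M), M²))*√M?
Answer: 10584 + 6*√182 ≈ 10665.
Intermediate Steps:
f(P) = -P/3 (f(P) = (P*(2 - 3))/3 = (P*(-1))/3 = (-P)/3 = -P/3)
u(M) = 6*√M (u(M) = -3*(-⅓*6)*√M = -(-6)*√M = 6*√M)
(-21441 + 32025) + u(182) = (-21441 + 32025) + 6*√182 = 10584 + 6*√182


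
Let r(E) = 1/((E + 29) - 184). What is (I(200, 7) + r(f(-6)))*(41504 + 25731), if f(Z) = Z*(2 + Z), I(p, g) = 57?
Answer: 501976510/131 ≈ 3.8319e+6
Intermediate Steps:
r(E) = 1/(-155 + E) (r(E) = 1/((29 + E) - 184) = 1/(-155 + E))
(I(200, 7) + r(f(-6)))*(41504 + 25731) = (57 + 1/(-155 - 6*(2 - 6)))*(41504 + 25731) = (57 + 1/(-155 - 6*(-4)))*67235 = (57 + 1/(-155 + 24))*67235 = (57 + 1/(-131))*67235 = (57 - 1/131)*67235 = (7466/131)*67235 = 501976510/131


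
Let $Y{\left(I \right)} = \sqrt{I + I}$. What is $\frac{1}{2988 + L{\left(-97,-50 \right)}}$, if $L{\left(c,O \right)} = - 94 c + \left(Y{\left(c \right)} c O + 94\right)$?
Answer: $\frac{61}{23561025} - \frac{97 i \sqrt{194}}{94244100} \approx 2.589 \cdot 10^{-6} - 1.4336 \cdot 10^{-5} i$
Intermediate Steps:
$Y{\left(I \right)} = \sqrt{2} \sqrt{I}$ ($Y{\left(I \right)} = \sqrt{2 I} = \sqrt{2} \sqrt{I}$)
$L{\left(c,O \right)} = 94 - 94 c + O \sqrt{2} c^{\frac{3}{2}}$ ($L{\left(c,O \right)} = - 94 c + \left(\sqrt{2} \sqrt{c} c O + 94\right) = - 94 c + \left(\sqrt{2} c^{\frac{3}{2}} O + 94\right) = - 94 c + \left(O \sqrt{2} c^{\frac{3}{2}} + 94\right) = - 94 c + \left(94 + O \sqrt{2} c^{\frac{3}{2}}\right) = 94 - 94 c + O \sqrt{2} c^{\frac{3}{2}}$)
$\frac{1}{2988 + L{\left(-97,-50 \right)}} = \frac{1}{2988 - \left(-9212 + 50 \sqrt{2} \left(-97\right)^{\frac{3}{2}}\right)} = \frac{1}{2988 + \left(94 + 9118 - 50 \sqrt{2} \left(- 97 i \sqrt{97}\right)\right)} = \frac{1}{2988 + \left(94 + 9118 + 4850 i \sqrt{194}\right)} = \frac{1}{2988 + \left(9212 + 4850 i \sqrt{194}\right)} = \frac{1}{12200 + 4850 i \sqrt{194}}$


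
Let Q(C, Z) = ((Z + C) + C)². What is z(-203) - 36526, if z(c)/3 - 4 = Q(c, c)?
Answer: 1076129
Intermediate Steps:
Q(C, Z) = (Z + 2*C)² (Q(C, Z) = ((C + Z) + C)² = (Z + 2*C)²)
z(c) = 12 + 27*c² (z(c) = 12 + 3*(c + 2*c)² = 12 + 3*(3*c)² = 12 + 3*(9*c²) = 12 + 27*c²)
z(-203) - 36526 = (12 + 27*(-203)²) - 36526 = (12 + 27*41209) - 36526 = (12 + 1112643) - 36526 = 1112655 - 36526 = 1076129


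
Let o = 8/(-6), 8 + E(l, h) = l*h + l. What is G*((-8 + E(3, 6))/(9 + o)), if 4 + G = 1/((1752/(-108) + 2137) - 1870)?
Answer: -135285/51911 ≈ -2.6061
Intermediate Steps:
E(l, h) = -8 + l + h*l (E(l, h) = -8 + (l*h + l) = -8 + (h*l + l) = -8 + (l + h*l) = -8 + l + h*l)
G = -9019/2257 (G = -4 + 1/((1752/(-108) + 2137) - 1870) = -4 + 1/((1752*(-1/108) + 2137) - 1870) = -4 + 1/((-146/9 + 2137) - 1870) = -4 + 1/(19087/9 - 1870) = -4 + 1/(2257/9) = -4 + 9/2257 = -9019/2257 ≈ -3.9960)
o = -4/3 (o = 8*(-⅙) = -4/3 ≈ -1.3333)
G*((-8 + E(3, 6))/(9 + o)) = -9019*(-8 + (-8 + 3 + 6*3))/(2257*(9 - 4/3)) = -9019*(-8 + (-8 + 3 + 18))/(2257*23/3) = -9019*(-8 + 13)*3/(2257*23) = -45095*3/(2257*23) = -9019/2257*15/23 = -135285/51911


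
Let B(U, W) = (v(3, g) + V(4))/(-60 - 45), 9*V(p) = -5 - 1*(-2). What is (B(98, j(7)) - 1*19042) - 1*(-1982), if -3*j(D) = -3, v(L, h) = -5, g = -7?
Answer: -5373884/315 ≈ -17060.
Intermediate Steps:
V(p) = -⅓ (V(p) = (-5 - 1*(-2))/9 = (-5 + 2)/9 = (⅑)*(-3) = -⅓)
j(D) = 1 (j(D) = -⅓*(-3) = 1)
B(U, W) = 16/315 (B(U, W) = (-5 - ⅓)/(-60 - 45) = -16/3/(-105) = -16/3*(-1/105) = 16/315)
(B(98, j(7)) - 1*19042) - 1*(-1982) = (16/315 - 1*19042) - 1*(-1982) = (16/315 - 19042) + 1982 = -5998214/315 + 1982 = -5373884/315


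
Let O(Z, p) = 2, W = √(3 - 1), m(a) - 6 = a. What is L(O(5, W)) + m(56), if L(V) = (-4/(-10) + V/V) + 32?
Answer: 477/5 ≈ 95.400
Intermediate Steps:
m(a) = 6 + a
W = √2 ≈ 1.4142
L(V) = 167/5 (L(V) = (-4*(-⅒) + 1) + 32 = (⅖ + 1) + 32 = 7/5 + 32 = 167/5)
L(O(5, W)) + m(56) = 167/5 + (6 + 56) = 167/5 + 62 = 477/5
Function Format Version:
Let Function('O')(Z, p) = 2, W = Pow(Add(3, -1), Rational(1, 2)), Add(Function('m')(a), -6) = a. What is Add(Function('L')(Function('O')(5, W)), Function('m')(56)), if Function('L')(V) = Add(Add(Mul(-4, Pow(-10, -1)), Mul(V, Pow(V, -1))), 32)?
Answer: Rational(477, 5) ≈ 95.400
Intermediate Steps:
Function('m')(a) = Add(6, a)
W = Pow(2, Rational(1, 2)) ≈ 1.4142
Function('L')(V) = Rational(167, 5) (Function('L')(V) = Add(Add(Mul(-4, Rational(-1, 10)), 1), 32) = Add(Add(Rational(2, 5), 1), 32) = Add(Rational(7, 5), 32) = Rational(167, 5))
Add(Function('L')(Function('O')(5, W)), Function('m')(56)) = Add(Rational(167, 5), Add(6, 56)) = Add(Rational(167, 5), 62) = Rational(477, 5)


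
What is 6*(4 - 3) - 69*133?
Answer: -9171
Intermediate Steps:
6*(4 - 3) - 69*133 = 6*1 - 9177 = 6 - 9177 = -9171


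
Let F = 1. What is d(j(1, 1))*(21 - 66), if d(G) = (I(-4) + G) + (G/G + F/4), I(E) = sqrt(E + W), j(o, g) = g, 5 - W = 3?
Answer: -405/4 - 45*I*sqrt(2) ≈ -101.25 - 63.64*I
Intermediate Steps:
W = 2 (W = 5 - 1*3 = 5 - 3 = 2)
I(E) = sqrt(2 + E) (I(E) = sqrt(E + 2) = sqrt(2 + E))
d(G) = 5/4 + G + I*sqrt(2) (d(G) = (sqrt(2 - 4) + G) + (G/G + 1/4) = (sqrt(-2) + G) + (1 + 1*(1/4)) = (I*sqrt(2) + G) + (1 + 1/4) = (G + I*sqrt(2)) + 5/4 = 5/4 + G + I*sqrt(2))
d(j(1, 1))*(21 - 66) = (5/4 + 1 + I*sqrt(2))*(21 - 66) = (9/4 + I*sqrt(2))*(-45) = -405/4 - 45*I*sqrt(2)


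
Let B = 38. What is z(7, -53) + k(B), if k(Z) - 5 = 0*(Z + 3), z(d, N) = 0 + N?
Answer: -48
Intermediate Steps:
z(d, N) = N
k(Z) = 5 (k(Z) = 5 + 0*(Z + 3) = 5 + 0*(3 + Z) = 5 + 0 = 5)
z(7, -53) + k(B) = -53 + 5 = -48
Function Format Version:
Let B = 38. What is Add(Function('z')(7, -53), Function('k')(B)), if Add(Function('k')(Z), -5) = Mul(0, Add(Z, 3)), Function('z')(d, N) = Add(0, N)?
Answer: -48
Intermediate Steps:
Function('z')(d, N) = N
Function('k')(Z) = 5 (Function('k')(Z) = Add(5, Mul(0, Add(Z, 3))) = Add(5, Mul(0, Add(3, Z))) = Add(5, 0) = 5)
Add(Function('z')(7, -53), Function('k')(B)) = Add(-53, 5) = -48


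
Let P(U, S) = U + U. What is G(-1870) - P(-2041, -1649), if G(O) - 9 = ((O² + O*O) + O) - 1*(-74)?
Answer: 6996095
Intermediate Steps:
P(U, S) = 2*U
G(O) = 83 + O + 2*O² (G(O) = 9 + (((O² + O*O) + O) - 1*(-74)) = 9 + (((O² + O²) + O) + 74) = 9 + ((2*O² + O) + 74) = 9 + ((O + 2*O²) + 74) = 9 + (74 + O + 2*O²) = 83 + O + 2*O²)
G(-1870) - P(-2041, -1649) = (83 - 1870 + 2*(-1870)²) - 2*(-2041) = (83 - 1870 + 2*3496900) - 1*(-4082) = (83 - 1870 + 6993800) + 4082 = 6992013 + 4082 = 6996095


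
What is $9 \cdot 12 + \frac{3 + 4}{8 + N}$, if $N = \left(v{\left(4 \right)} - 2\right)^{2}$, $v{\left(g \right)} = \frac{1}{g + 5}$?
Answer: $\frac{101763}{937} \approx 108.61$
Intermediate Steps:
$v{\left(g \right)} = \frac{1}{5 + g}$
$N = \frac{289}{81}$ ($N = \left(\frac{1}{5 + 4} - 2\right)^{2} = \left(\frac{1}{9} - 2\right)^{2} = \left(- \frac{17}{9}\right)^{2} = \frac{289}{81} \approx 3.5679$)
$9 \cdot 12 + \frac{3 + 4}{8 + N} = 9 \cdot 12 + \frac{3 + 4}{8 + \frac{289}{81}} = 108 + \frac{7}{\frac{937}{81}} = 108 + 7 \cdot \frac{81}{937} = 108 + \frac{567}{937} = \frac{101763}{937}$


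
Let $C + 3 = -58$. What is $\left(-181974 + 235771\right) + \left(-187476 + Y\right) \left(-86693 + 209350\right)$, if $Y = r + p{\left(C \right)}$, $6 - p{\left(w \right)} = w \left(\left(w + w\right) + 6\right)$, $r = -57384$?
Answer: $-30900924213$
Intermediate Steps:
$C = -61$ ($C = -3 - 58 = -61$)
$p{\left(w \right)} = 6 - w \left(6 + 2 w\right)$ ($p{\left(w \right)} = 6 - w \left(\left(w + w\right) + 6\right) = 6 - w \left(2 w + 6\right) = 6 - w \left(6 + 2 w\right)$)
$Y = -64454$ ($Y = -57384 - \left(-372 + 7442\right) = -57384 + \left(6 + 366 - 7442\right) = -57384 - 7070 = -64454$)
$\left(-181974 + 235771\right) + \left(-187476 + Y\right) \left(-86693 + 209350\right) = \left(-181974 + 235771\right) + \left(-187476 - 64454\right) \left(-86693 + 209350\right) = 53797 - 30900978010 = -30900924213$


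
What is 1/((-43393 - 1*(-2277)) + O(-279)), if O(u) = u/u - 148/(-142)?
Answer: -71/2919091 ≈ -2.4323e-5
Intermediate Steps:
O(u) = 145/71 (O(u) = 1 - 148*(-1/142) = 1 + 74/71 = 145/71)
1/((-43393 - 1*(-2277)) + O(-279)) = 1/((-43393 - 1*(-2277)) + 145/71) = 1/((-43393 + 2277) + 145/71) = 1/(-41116 + 145/71) = 1/(-2919091/71) = -71/2919091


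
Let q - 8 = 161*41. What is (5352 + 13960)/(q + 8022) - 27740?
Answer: -405844628/14631 ≈ -27739.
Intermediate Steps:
q = 6609 (q = 8 + 161*41 = 8 + 6601 = 6609)
(5352 + 13960)/(q + 8022) - 27740 = (5352 + 13960)/(6609 + 8022) - 27740 = 19312/14631 - 27740 = -405844628/14631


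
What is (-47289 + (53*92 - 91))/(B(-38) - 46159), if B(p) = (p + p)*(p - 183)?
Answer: 42504/29363 ≈ 1.4475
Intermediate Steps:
B(p) = 2*p*(-183 + p) (B(p) = (2*p)*(-183 + p) = 2*p*(-183 + p))
(-47289 + (53*92 - 91))/(B(-38) - 46159) = (-47289 + (53*92 - 91))/(2*(-38)*(-183 - 38) - 46159) = (-47289 + (4876 - 91))/(2*(-38)*(-221) - 46159) = (-47289 + 4785)/(16796 - 46159) = -42504/(-29363) = -42504*(-1/29363) = 42504/29363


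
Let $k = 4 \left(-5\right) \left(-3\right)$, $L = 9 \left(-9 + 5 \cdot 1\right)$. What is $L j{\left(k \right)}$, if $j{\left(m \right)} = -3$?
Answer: $108$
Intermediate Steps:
$L = -36$ ($L = 9 \left(-9 + 5\right) = 9 \left(-4\right) = -36$)
$k = 60$ ($k = \left(-20\right) \left(-3\right) = 60$)
$L j{\left(k \right)} = \left(-36\right) \left(-3\right) = 108$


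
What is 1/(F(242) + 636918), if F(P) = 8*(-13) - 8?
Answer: 1/636806 ≈ 1.5703e-6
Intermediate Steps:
F(P) = -112 (F(P) = -104 - 8 = -112)
1/(F(242) + 636918) = 1/(-112 + 636918) = 1/636806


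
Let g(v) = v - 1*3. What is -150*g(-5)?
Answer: 1200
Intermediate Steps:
g(v) = -3 + v (g(v) = v - 3 = -3 + v)
-150*g(-5) = -150*(-3 - 5) = -150*(-8) = 1200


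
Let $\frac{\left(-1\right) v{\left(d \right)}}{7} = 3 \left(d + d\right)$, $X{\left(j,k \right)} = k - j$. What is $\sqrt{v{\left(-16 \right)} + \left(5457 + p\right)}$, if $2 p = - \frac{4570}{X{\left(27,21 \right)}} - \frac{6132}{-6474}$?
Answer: $\frac{\sqrt{272864384598}}{6474} \approx 80.687$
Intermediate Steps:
$v{\left(d \right)} = - 42 d$ ($v{\left(d \right)} = - 7 \cdot 3 \left(d + d\right) = - 7 \cdot 3 \cdot 2 d = - 7 \cdot 6 d = - 42 d$)
$p = \frac{2468581}{6474}$ ($p = \frac{- \frac{4570}{21 - 27} - \frac{6132}{-6474}}{2} = \frac{- \frac{4570}{21 - 27} - - \frac{1022}{1079}}{2} = \frac{- \frac{4570}{-6} + \frac{1022}{1079}}{2} = \frac{\left(-4570\right) \left(- \frac{1}{6}\right) + \frac{1022}{1079}}{2} = \frac{\frac{2285}{3} + \frac{1022}{1079}}{2} = \frac{1}{2} \cdot \frac{2468581}{3237} = \frac{2468581}{6474} \approx 381.31$)
$\sqrt{v{\left(-16 \right)} + \left(5457 + p\right)} = \sqrt{\left(-42\right) \left(-16\right) + \left(5457 + \frac{2468581}{6474}\right)} = \sqrt{672 + \frac{37797199}{6474}} = \sqrt{\frac{42147727}{6474}} = \frac{\sqrt{272864384598}}{6474}$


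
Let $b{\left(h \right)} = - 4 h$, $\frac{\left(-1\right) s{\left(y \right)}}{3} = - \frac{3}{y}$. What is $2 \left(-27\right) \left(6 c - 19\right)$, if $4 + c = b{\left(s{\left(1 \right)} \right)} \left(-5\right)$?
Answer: $-55998$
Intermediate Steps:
$s{\left(y \right)} = \frac{9}{y}$ ($s{\left(y \right)} = - 3 \left(- \frac{3}{y}\right) = \frac{9}{y}$)
$c = 176$ ($c = -4 + - 4 \cdot \frac{9}{1} \left(-5\right) = -4 + - 4 \cdot 9 \cdot 1 \left(-5\right) = -4 + \left(-4\right) 9 \left(-5\right) = -4 - -180 = -4 + 180 = 176$)
$2 \left(-27\right) \left(6 c - 19\right) = 2 \left(-27\right) \left(6 \cdot 176 - 19\right) = - 54 \left(1056 - 19\right) = \left(-54\right) 1037 = -55998$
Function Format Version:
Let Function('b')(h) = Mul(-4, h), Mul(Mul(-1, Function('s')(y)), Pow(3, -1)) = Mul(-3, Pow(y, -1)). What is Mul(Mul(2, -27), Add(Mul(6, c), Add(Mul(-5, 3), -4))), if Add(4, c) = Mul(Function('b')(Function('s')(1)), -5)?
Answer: -55998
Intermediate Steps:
Function('s')(y) = Mul(9, Pow(y, -1)) (Function('s')(y) = Mul(-3, Mul(-3, Pow(y, -1))) = Mul(9, Pow(y, -1)))
c = 176 (c = Add(-4, Mul(Mul(-4, Mul(9, Pow(1, -1))), -5)) = Add(-4, Mul(Mul(-4, Mul(9, 1)), -5)) = Add(-4, Mul(Mul(-4, 9), -5)) = Add(-4, Mul(-36, -5)) = Add(-4, 180) = 176)
Mul(Mul(2, -27), Add(Mul(6, c), Add(Mul(-5, 3), -4))) = Mul(Mul(2, -27), Add(Mul(6, 176), Add(Mul(-5, 3), -4))) = Mul(-54, Add(1056, Add(-15, -4))) = Mul(-54, Add(1056, -19)) = Mul(-54, 1037) = -55998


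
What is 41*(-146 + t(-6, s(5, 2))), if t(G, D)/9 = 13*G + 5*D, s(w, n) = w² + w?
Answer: 20582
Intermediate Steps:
s(w, n) = w + w²
t(G, D) = 45*D + 117*G (t(G, D) = 9*(13*G + 5*D) = 9*(5*D + 13*G) = 45*D + 117*G)
41*(-146 + t(-6, s(5, 2))) = 41*(-146 + (45*(5*(1 + 5)) + 117*(-6))) = 41*(-146 + (45*(5*6) - 702)) = 41*(-146 + (45*30 - 702)) = 41*(-146 + (1350 - 702)) = 41*(-146 + 648) = 41*502 = 20582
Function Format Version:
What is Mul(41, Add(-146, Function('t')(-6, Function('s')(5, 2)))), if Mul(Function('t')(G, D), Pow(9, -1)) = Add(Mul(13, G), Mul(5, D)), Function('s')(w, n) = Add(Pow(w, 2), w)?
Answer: 20582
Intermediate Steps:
Function('s')(w, n) = Add(w, Pow(w, 2))
Function('t')(G, D) = Add(Mul(45, D), Mul(117, G)) (Function('t')(G, D) = Mul(9, Add(Mul(13, G), Mul(5, D))) = Mul(9, Add(Mul(5, D), Mul(13, G))) = Add(Mul(45, D), Mul(117, G)))
Mul(41, Add(-146, Function('t')(-6, Function('s')(5, 2)))) = Mul(41, Add(-146, Add(Mul(45, Mul(5, Add(1, 5))), Mul(117, -6)))) = Mul(41, Add(-146, Add(Mul(45, Mul(5, 6)), -702))) = Mul(41, Add(-146, Add(Mul(45, 30), -702))) = Mul(41, Add(-146, Add(1350, -702))) = Mul(41, Add(-146, 648)) = Mul(41, 502) = 20582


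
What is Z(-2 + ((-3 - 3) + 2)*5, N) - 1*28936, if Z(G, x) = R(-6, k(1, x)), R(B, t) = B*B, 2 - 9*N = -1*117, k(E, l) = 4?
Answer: -28900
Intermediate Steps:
N = 119/9 (N = 2/9 - (-1)*117/9 = 2/9 - ⅑*(-117) = 2/9 + 13 = 119/9 ≈ 13.222)
R(B, t) = B²
Z(G, x) = 36 (Z(G, x) = (-6)² = 36)
Z(-2 + ((-3 - 3) + 2)*5, N) - 1*28936 = 36 - 1*28936 = 36 - 28936 = -28900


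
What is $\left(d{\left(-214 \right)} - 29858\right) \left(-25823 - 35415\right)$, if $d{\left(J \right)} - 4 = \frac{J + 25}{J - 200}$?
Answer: $\frac{42047939797}{23} \approx 1.8282 \cdot 10^{9}$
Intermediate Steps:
$d{\left(J \right)} = 4 + \frac{25 + J}{-200 + J}$ ($d{\left(J \right)} = 4 + \frac{J + 25}{J - 200} = 4 + \frac{25 + J}{-200 + J}$)
$\left(d{\left(-214 \right)} - 29858\right) \left(-25823 - 35415\right) = \left(\frac{5 \left(-155 - 214\right)}{-200 - 214} - 29858\right) \left(-25823 - 35415\right) = \left(5 \frac{1}{-414} \left(-369\right) - 29858\right) \left(-61238\right) = \left(5 \left(- \frac{1}{414}\right) \left(-369\right) - 29858\right) \left(-61238\right) = \left(\frac{205}{46} - 29858\right) \left(-61238\right) = \left(- \frac{1373263}{46}\right) \left(-61238\right) = \frac{42047939797}{23}$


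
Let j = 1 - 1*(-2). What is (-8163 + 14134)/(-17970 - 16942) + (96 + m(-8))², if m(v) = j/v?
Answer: 638468533/69824 ≈ 9144.0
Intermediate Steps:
j = 3 (j = 1 + 2 = 3)
m(v) = 3/v
(-8163 + 14134)/(-17970 - 16942) + (96 + m(-8))² = (-8163 + 14134)/(-17970 - 16942) + (96 + 3/(-8))² = 5971/(-34912) + (96 + 3*(-⅛))² = 5971*(-1/34912) + (96 - 3/8)² = -5971/34912 + (765/8)² = -5971/34912 + 585225/64 = 638468533/69824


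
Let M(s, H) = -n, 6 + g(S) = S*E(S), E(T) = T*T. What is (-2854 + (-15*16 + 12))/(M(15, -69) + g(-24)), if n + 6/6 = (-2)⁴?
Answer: 3082/13845 ≈ 0.22261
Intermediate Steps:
E(T) = T²
n = 15 (n = -1 + (-2)⁴ = -1 + 16 = 15)
g(S) = -6 + S³ (g(S) = -6 + S*S² = -6 + S³)
M(s, H) = -15 (M(s, H) = -1*15 = -15)
(-2854 + (-15*16 + 12))/(M(15, -69) + g(-24)) = (-2854 + (-15*16 + 12))/(-15 + (-6 + (-24)³)) = (-2854 + (-240 + 12))/(-15 + (-6 - 13824)) = (-2854 - 228)/(-15 - 13830) = -3082/(-13845) = -3082*(-1/13845) = 3082/13845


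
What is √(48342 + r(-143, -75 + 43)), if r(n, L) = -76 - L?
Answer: √48298 ≈ 219.77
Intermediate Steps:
√(48342 + r(-143, -75 + 43)) = √(48342 + (-76 - (-75 + 43))) = √(48342 + (-76 - 1*(-32))) = √(48342 + (-76 + 32)) = √(48342 - 44) = √48298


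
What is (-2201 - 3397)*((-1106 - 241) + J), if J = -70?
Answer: 7932366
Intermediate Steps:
(-2201 - 3397)*((-1106 - 241) + J) = (-2201 - 3397)*((-1106 - 241) - 70) = -5598*(-1347 - 70) = -5598*(-1417) = 7932366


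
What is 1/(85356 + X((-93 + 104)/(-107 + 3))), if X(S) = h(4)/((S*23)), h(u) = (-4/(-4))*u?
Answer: 253/21594652 ≈ 1.1716e-5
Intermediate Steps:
h(u) = u (h(u) = (-4*(-¼))*u = 1*u = u)
X(S) = 4/(23*S) (X(S) = 4/((S*23)) = 4/((23*S)) = 4*(1/(23*S)) = 4/(23*S))
1/(85356 + X((-93 + 104)/(-107 + 3))) = 1/(85356 + 4/(23*(((-93 + 104)/(-107 + 3))))) = 1/(85356 + 4/(23*((11/(-104))))) = 1/(85356 + 4/(23*((11*(-1/104))))) = 1/(85356 + 4/(23*(-11/104))) = 1/(85356 + (4/23)*(-104/11)) = 1/(85356 - 416/253) = 1/(21594652/253) = 253/21594652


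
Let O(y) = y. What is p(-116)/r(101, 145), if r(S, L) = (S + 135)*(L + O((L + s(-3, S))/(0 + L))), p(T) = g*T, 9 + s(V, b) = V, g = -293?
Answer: 1232065/1248322 ≈ 0.98698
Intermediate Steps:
s(V, b) = -9 + V
p(T) = -293*T
r(S, L) = (135 + S)*(L + (-12 + L)/L) (r(S, L) = (S + 135)*(L + (L + (-9 - 3))/(0 + L)) = (135 + S)*(L + (L - 12)/L) = (135 + S)*(L + (-12 + L)/L))
p(-116)/r(101, 145) = (-293*(-116))/(((-1620 + 135*145 + 101*(-12 + 145) + 145**2*(135 + 101))/145)) = 33988/(((-1620 + 19575 + 101*133 + 21025*236)/145)) = 33988/(((-1620 + 19575 + 13433 + 4961900)/145)) = 33988/(((1/145)*4993288)) = 33988/(4993288/145) = 33988*(145/4993288) = 1232065/1248322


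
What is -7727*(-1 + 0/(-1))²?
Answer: -7727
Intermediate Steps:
-7727*(-1 + 0/(-1))² = -7727*(-1 + 0*(-1))² = -7727*(-1 + 0)² = -7727*(-1)² = -7727*1 = -7727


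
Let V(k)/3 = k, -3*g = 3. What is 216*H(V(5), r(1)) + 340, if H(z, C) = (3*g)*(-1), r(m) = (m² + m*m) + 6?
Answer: 988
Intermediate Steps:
g = -1 (g = -⅓*3 = -1)
r(m) = 6 + 2*m² (r(m) = (m² + m²) + 6 = 2*m² + 6 = 6 + 2*m²)
V(k) = 3*k
H(z, C) = 3 (H(z, C) = (3*(-1))*(-1) = -3*(-1) = 3)
216*H(V(5), r(1)) + 340 = 216*3 + 340 = 648 + 340 = 988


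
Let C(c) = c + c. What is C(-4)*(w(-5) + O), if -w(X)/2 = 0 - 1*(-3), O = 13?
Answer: -56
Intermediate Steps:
w(X) = -6 (w(X) = -2*(0 - 1*(-3)) = -2*(0 + 3) = -2*3 = -6)
C(c) = 2*c
C(-4)*(w(-5) + O) = (2*(-4))*(-6 + 13) = -8*7 = -56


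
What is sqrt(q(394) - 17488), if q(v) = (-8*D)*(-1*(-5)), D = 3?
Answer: 2*I*sqrt(4402) ≈ 132.7*I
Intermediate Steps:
q(v) = -120 (q(v) = (-8*3)*(-1*(-5)) = -24*5 = -120)
sqrt(q(394) - 17488) = sqrt(-120 - 17488) = sqrt(-17608) = 2*I*sqrt(4402)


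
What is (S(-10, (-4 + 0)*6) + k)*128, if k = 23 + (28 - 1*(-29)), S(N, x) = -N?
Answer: 11520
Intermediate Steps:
k = 80 (k = 23 + (28 + 29) = 23 + 57 = 80)
(S(-10, (-4 + 0)*6) + k)*128 = (-1*(-10) + 80)*128 = (10 + 80)*128 = 90*128 = 11520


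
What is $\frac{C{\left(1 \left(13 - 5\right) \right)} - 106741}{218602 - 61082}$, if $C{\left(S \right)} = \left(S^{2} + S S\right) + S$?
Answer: $- \frac{21321}{31504} \approx -0.67677$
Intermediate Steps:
$C{\left(S \right)} = S + 2 S^{2}$ ($C{\left(S \right)} = \left(S^{2} + S^{2}\right) + S = 2 S^{2} + S = S + 2 S^{2}$)
$\frac{C{\left(1 \left(13 - 5\right) \right)} - 106741}{218602 - 61082} = \frac{1 \left(13 - 5\right) \left(1 + 2 \cdot 1 \left(13 - 5\right)\right) - 106741}{218602 - 61082} = \frac{1 \cdot 8 \left(1 + 2 \cdot 1 \cdot 8\right) - 106741}{157520} = \left(8 \left(1 + 2 \cdot 8\right) - 106741\right) \frac{1}{157520} = \left(8 \left(1 + 16\right) - 106741\right) \frac{1}{157520} = \left(8 \cdot 17 - 106741\right) \frac{1}{157520} = \left(136 - 106741\right) \frac{1}{157520} = \left(-106605\right) \frac{1}{157520} = - \frac{21321}{31504}$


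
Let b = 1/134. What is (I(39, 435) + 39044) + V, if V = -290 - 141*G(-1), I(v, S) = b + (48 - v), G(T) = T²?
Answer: 5175349/134 ≈ 38622.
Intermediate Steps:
b = 1/134 ≈ 0.0074627
I(v, S) = 6433/134 - v (I(v, S) = 1/134 + (48 - v) = 6433/134 - v)
V = -431 (V = -290 - 141*(-1)² = -290 - 141*1 = -290 - 141 = -431)
(I(39, 435) + 39044) + V = ((6433/134 - 1*39) + 39044) - 431 = ((6433/134 - 39) + 39044) - 431 = (1207/134 + 39044) - 431 = 5233103/134 - 431 = 5175349/134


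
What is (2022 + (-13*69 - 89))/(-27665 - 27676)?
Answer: -1036/55341 ≈ -0.018720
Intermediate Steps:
(2022 + (-13*69 - 89))/(-27665 - 27676) = (2022 + (-897 - 89))/(-55341) = (2022 - 986)*(-1/55341) = 1036*(-1/55341) = -1036/55341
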